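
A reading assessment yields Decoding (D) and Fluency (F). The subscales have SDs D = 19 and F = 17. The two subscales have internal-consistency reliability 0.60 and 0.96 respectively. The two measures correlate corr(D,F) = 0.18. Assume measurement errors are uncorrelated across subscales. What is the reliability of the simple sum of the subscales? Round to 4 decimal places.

0.7965

Var(D+F) = 19² + 17² + 2·[19·17·0.18] = 650 + 116.28 = 766.28.
Because errors are independent across components, Cov(Tᵢ,Tⱼ) = Cov(Xᵢ,Xⱼ); the off-diagonal part of the true-score variance is the same as above.
True-score variance = [19²·0.60 + 17²·0.96] + 116.28 = 494.04 + 116.28 = 610.32.
Reliability = 610.32 / 766.28 = 0.7965.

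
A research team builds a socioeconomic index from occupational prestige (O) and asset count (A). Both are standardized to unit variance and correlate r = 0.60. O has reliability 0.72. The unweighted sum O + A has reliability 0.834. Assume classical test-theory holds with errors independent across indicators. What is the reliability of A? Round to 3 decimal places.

Var(O+A) = 2 + 2·0.60 = 3.200.
True-score variance = ρ_O + ρ_A + 2·0.60, so 0.834 = (0.72 + ρ_A + 1.20) / 3.200.
ρ_A = 0.834·3.200 − 0.72 − 1.20 = 0.749.

0.749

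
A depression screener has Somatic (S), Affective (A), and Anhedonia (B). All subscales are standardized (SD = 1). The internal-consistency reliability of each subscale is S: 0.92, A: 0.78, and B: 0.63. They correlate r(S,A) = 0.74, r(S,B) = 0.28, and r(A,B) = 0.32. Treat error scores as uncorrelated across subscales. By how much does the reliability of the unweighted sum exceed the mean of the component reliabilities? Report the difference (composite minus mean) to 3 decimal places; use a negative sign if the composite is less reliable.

0.105

Var(sum) = 3 + 2.68 = 5.68; true-score variance = 2.33 + 2.68 = 5.01; composite reliability = 0.8820.
Mean component reliability = 0.7767.
Difference = 0.8820 − 0.7767 = 0.105.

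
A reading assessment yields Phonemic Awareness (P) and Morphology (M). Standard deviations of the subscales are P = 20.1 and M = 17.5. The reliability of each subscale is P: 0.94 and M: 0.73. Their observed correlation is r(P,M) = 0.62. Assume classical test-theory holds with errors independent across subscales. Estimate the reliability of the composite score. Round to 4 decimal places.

0.9067

Var(P+M) = 20.1² + 17.5² + 2·[20.1·17.5·0.62] = 710.26 + 436.17 = 1146.43.
With uncorrelated errors the cross-covariances are all true-score covariance, so they carry over unchanged; only the diagonal terms shrink to ρᵢσᵢ².
True-score variance = [20.1²·0.94 + 17.5²·0.73] + 436.17 = 603.332 + 436.17 = 1039.5.
Reliability = 1039.5 / 1146.43 = 0.9067.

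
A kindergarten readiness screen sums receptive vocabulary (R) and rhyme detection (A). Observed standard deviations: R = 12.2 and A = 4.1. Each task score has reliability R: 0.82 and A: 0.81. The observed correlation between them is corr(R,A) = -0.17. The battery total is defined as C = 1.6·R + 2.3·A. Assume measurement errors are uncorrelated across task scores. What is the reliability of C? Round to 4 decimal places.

Var(C) = 1.6²·12.2² + 2.3²·4.1² + 2·[3.68·12.2·4.1·(-0.17)] = 469.955 − 62.585 = 407.37.
Under uncorrelated errors the observed covariances equal the true-score covariances, so only the own-variance terms attenuate.
True-score variance = [1.6²·12.2²·0.82 + 2.3²·4.1²·0.81] − 62.585 = 384.474 − 62.585 = 321.889.
Reliability = 321.889 / 407.37 = 0.7902.

0.7902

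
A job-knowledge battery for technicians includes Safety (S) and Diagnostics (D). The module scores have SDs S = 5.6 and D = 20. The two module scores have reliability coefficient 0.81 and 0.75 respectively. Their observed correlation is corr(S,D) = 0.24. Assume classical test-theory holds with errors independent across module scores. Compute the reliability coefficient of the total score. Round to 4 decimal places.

Var(S+D) = 5.6² + 20² + 2·[5.6·20·0.24] = 431.36 + 53.76 = 485.12.
Because errors are independent across components, Cov(Tᵢ,Tⱼ) = Cov(Xᵢ,Xⱼ); the off-diagonal part of the true-score variance is the same as above.
True-score variance = [5.6²·0.81 + 20²·0.75] + 53.76 = 325.402 + 53.76 = 379.162.
Reliability = 379.162 / 485.12 = 0.7816.

0.7816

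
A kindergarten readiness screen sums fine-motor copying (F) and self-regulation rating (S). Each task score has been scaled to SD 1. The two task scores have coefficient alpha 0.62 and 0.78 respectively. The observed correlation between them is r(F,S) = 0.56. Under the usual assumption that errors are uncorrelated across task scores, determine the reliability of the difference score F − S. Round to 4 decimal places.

0.3182

Var(F−S) = 1 + 1 − 2·0.56 = 2 − 1.12 = 0.88.
Because errors are independent across components, Cov(Tᵢ,Tⱼ) = Cov(Xᵢ,Xⱼ); the off-diagonal part of the true-score variance is the same as above.
True-score variance = [0.62 + 0.78] − 1.12 = 1.4 − 1.12 = 0.28.
Reliability = 0.28 / 0.88 = 0.3182.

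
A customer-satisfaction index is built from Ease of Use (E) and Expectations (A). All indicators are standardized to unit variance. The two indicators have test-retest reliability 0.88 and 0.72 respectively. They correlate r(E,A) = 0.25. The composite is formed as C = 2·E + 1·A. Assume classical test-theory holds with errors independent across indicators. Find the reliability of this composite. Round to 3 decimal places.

0.873

Var(C) = 2² + 1 + 2·[2·0.25] = 5 + 1 = 6.
Because errors are independent across components, Cov(Tᵢ,Tⱼ) = Cov(Xᵢ,Xⱼ); the off-diagonal part of the true-score variance is the same as above.
True-score variance = [2²·0.88 + 0.72] + 1 = 4.24 + 1 = 5.24.
Reliability = 5.24 / 6 = 0.873.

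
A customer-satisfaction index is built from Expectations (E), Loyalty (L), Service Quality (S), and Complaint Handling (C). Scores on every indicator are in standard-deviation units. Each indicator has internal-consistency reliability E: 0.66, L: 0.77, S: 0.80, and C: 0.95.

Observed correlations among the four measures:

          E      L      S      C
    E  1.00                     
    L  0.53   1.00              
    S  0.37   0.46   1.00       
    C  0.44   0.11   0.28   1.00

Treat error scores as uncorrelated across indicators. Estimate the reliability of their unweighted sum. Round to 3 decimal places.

0.902

Var(E+L+S+C) = 4 + 2·[0.53 + 0.37 + 0.44 + 0.46 + 0.11 + 0.28] = 4 + 4.38 = 8.38.
Because errors are independent across components, Cov(Tᵢ,Tⱼ) = Cov(Xᵢ,Xⱼ); the off-diagonal part of the true-score variance is the same as above.
True-score variance = [0.66 + 0.77 + 0.80 + 0.95] + 4.38 = 3.18 + 4.38 = 7.56.
Reliability = 7.56 / 8.38 = 0.902.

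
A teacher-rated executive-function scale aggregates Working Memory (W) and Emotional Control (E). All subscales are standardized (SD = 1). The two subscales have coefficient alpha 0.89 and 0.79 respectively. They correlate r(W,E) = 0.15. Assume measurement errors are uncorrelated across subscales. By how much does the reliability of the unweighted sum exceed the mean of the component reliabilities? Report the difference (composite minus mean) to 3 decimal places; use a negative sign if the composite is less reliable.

0.021

Var(sum) = 2 + 0.3 = 2.3; true-score variance = 1.68 + 0.3 = 1.98; composite reliability = 0.8609.
Mean component reliability = 0.8400.
Difference = 0.8609 − 0.8400 = 0.021.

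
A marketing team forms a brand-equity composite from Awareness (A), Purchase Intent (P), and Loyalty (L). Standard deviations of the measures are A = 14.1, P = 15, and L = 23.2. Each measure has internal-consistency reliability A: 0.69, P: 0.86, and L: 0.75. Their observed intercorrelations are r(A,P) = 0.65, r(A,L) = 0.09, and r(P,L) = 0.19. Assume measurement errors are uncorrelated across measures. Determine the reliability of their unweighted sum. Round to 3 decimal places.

0.841

Var(A+P+L) = 14.1² + 15² + 23.2² + 2·[14.1·15·0.65 + 14.1·23.2·0.09 + 15·23.2·0.19] = 962.05 + 466.072 = 1428.12.
Because errors are independent across components, Cov(Tᵢ,Tⱼ) = Cov(Xᵢ,Xⱼ); the off-diagonal part of the true-score variance is the same as above.
True-score variance = [14.1²·0.69 + 15²·0.86 + 23.2²·0.75] + 466.072 = 734.359 + 466.072 = 1200.43.
Reliability = 1200.43 / 1428.12 = 0.841.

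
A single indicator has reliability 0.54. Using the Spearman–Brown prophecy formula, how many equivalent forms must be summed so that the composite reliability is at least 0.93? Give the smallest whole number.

12

k ≥ ρ*(1−ρ₁)/(ρ₁(1−ρ*)) = 0.93·0.46 / (0.54·0.07) = 11.317.
Smallest integer k = 12.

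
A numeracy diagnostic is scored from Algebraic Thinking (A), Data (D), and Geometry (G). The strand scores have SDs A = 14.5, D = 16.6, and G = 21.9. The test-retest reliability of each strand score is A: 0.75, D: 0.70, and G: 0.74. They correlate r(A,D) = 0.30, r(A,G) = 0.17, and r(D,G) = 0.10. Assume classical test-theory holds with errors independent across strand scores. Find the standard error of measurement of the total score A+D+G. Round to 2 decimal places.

16.12

Var(total) = 965.42 + 325.095 = 1290.52.
True-score variance = 705.491 + 325.095 = 1030.59, so reliability = 0.7986.
Error variance = 1290.52 − 1030.59 = 259.929; SEM = √259.929 = 16.12.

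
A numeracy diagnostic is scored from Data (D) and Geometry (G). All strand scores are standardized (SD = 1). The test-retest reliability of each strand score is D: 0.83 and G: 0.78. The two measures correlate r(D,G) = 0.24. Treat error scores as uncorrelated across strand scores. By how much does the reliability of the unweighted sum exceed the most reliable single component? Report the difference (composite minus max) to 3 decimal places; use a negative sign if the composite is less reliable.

Var(sum) = 2 + 0.48 = 2.48; true-score variance = 1.61 + 0.48 = 2.09; composite reliability = 0.8427.
Max component reliability = 0.8300.
Difference = 0.8427 − 0.8300 = 0.013.

0.013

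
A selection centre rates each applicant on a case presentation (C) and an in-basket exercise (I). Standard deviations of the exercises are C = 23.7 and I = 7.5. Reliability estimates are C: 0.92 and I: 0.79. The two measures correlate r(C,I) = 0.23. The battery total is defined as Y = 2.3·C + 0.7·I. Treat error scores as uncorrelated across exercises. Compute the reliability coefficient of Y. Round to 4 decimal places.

0.9222

Var(Y) = 2.3²·23.7² + 0.7²·7.5² + 2·[1.61·23.7·7.5·0.23] = 2998.9 + 131.642 = 3130.54.
Under uncorrelated errors the observed covariances equal the true-score covariances, so only the own-variance terms attenuate.
True-score variance = [2.3²·23.7²·0.92 + 0.7²·7.5²·0.79] + 131.642 = 2755.41 + 131.642 = 2887.05.
Reliability = 2887.05 / 3130.54 = 0.9222.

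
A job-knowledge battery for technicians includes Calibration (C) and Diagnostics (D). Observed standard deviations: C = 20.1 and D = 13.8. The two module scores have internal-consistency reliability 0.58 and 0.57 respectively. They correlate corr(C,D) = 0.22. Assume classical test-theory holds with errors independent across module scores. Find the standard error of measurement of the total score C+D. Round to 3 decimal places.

15.861

Var(total) = 594.45 + 122.047 = 716.497.
True-score variance = 342.877 + 122.047 = 464.924, so reliability = 0.6489.
Error variance = 716.497 − 464.924 = 251.573; SEM = √251.573 = 15.861.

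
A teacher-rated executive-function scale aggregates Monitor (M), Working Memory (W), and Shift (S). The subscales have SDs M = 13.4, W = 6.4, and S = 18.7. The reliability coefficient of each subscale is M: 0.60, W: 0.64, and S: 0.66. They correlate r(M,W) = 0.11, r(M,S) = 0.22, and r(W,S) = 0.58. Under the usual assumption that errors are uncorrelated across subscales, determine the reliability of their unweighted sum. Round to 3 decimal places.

Var(M+W+S) = 13.4² + 6.4² + 18.7² + 2·[13.4·6.4·0.11 + 13.4·18.7·0.22 + 6.4·18.7·0.58] = 570.21 + 267.951 = 838.161.
Because errors are independent across components, Cov(Tᵢ,Tⱼ) = Cov(Xᵢ,Xⱼ); the off-diagonal part of the true-score variance is the same as above.
True-score variance = [13.4²·0.60 + 6.4²·0.64 + 18.7²·0.66] + 267.951 = 364.746 + 267.951 = 632.697.
Reliability = 632.697 / 838.161 = 0.755.

0.755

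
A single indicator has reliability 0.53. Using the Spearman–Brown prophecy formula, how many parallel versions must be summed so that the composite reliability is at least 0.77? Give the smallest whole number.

k ≥ ρ*(1−ρ₁)/(ρ₁(1−ρ*)) = 0.77·0.47 / (0.53·0.23) = 2.969.
Smallest integer k = 3.

3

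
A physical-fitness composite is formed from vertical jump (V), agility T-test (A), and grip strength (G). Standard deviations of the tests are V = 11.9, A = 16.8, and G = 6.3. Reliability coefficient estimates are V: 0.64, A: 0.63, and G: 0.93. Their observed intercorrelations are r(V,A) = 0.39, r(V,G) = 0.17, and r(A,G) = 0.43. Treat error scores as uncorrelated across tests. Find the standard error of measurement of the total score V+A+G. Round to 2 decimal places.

12.58

Var(total) = 463.54 + 272.45 = 735.99.
True-score variance = 305.353 + 272.45 = 577.803, so reliability = 0.7851.
Error variance = 735.99 − 577.803 = 158.187; SEM = √158.187 = 12.58.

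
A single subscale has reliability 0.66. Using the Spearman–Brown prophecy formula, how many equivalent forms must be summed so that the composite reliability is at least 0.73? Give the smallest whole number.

2

k ≥ ρ*(1−ρ₁)/(ρ₁(1−ρ*)) = 0.73·0.34 / (0.66·0.27) = 1.393.
Smallest integer k = 2.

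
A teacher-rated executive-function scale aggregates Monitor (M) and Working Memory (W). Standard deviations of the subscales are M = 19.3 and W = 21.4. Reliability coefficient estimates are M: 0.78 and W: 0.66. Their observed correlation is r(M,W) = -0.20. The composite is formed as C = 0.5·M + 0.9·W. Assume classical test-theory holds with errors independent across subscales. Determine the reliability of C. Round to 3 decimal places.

0.624

Var(C) = 0.5²·19.3² + 0.9²·21.4² + 2·[0.45·19.3·21.4·(-0.20)] = 464.07 − 74.3436 = 389.726.
With uncorrelated errors the cross-covariances are all true-score covariance, so they carry over unchanged; only the diagonal terms shrink to ρᵢσᵢ².
True-score variance = [0.5²·19.3²·0.78 + 0.9²·21.4²·0.66] − 74.3436 = 317.461 − 74.3436 = 243.117.
Reliability = 243.117 / 389.726 = 0.624.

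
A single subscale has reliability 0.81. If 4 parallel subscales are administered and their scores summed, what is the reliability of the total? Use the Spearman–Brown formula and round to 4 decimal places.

ρ_k = kρ / (1 + (k−1)ρ) = 4·0.81 / (1 + 3·0.81) = 3.240 / 3.430 = 0.9446.

0.9446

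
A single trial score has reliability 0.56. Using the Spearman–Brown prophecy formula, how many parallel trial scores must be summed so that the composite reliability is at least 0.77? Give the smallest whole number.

k ≥ ρ*(1−ρ₁)/(ρ₁(1−ρ*)) = 0.77·0.44 / (0.56·0.23) = 2.630.
Smallest integer k = 3.

3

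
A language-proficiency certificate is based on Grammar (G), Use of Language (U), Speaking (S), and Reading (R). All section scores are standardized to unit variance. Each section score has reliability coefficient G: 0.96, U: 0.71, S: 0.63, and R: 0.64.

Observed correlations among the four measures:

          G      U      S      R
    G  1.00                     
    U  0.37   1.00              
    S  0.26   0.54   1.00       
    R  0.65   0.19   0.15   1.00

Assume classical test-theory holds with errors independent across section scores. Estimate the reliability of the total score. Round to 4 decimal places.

Var(G+U+S+R) = 4 + 2·[0.37 + 0.26 + 0.65 + 0.54 + 0.19 + 0.15] = 4 + 4.32 = 8.32.
With uncorrelated errors the cross-covariances are all true-score covariance, so they carry over unchanged; only the diagonal terms shrink to ρᵢσᵢ².
True-score variance = [0.96 + 0.71 + 0.63 + 0.64] + 4.32 = 2.94 + 4.32 = 7.26.
Reliability = 7.26 / 8.32 = 0.8726.

0.8726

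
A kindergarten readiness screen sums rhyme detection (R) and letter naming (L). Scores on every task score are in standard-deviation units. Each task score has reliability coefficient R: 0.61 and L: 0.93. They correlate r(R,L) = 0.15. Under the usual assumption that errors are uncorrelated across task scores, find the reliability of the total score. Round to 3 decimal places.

0.800

Var(R+L) = 2 + 2·[0.15] = 2 + 0.3 = 2.3.
With uncorrelated errors the cross-covariances are all true-score covariance, so they carry over unchanged; only the diagonal terms shrink to ρᵢσᵢ².
True-score variance = [0.61 + 0.93] + 0.3 = 1.54 + 0.3 = 1.84.
Reliability = 1.84 / 2.3 = 0.800.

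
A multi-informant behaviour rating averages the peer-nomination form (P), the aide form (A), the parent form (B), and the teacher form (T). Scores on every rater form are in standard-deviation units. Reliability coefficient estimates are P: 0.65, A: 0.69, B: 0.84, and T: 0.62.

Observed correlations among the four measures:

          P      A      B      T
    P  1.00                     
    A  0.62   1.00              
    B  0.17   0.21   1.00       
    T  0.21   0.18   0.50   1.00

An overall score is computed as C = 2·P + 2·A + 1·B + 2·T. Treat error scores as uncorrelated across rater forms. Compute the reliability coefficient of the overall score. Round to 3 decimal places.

Var(C) = 2² + 2² + 1 + 2² + 2·[4·0.62 + 2·0.17 + 4·0.21 + 2·0.21 + 4·0.18 + 2·0.50] = 13 + 11.6 = 24.6.
Because errors are independent across components, Cov(Tᵢ,Tⱼ) = Cov(Xᵢ,Xⱼ); the off-diagonal part of the true-score variance is the same as above.
True-score variance = [2²·0.65 + 2²·0.69 + 0.84 + 2²·0.62] + 11.6 = 8.68 + 11.6 = 20.28.
Reliability = 20.28 / 24.6 = 0.824.

0.824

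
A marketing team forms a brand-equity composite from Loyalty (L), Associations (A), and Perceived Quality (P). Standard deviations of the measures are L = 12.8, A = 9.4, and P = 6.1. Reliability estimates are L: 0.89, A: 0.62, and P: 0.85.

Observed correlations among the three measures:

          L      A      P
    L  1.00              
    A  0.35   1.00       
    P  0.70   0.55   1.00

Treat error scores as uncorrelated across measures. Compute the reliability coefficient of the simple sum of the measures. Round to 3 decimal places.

0.895

Var(L+A+P) = 12.8² + 9.4² + 6.1² + 2·[12.8·9.4·0.35 + 12.8·6.1·0.70 + 9.4·6.1·0.55] = 289.41 + 256.61 = 546.02.
With uncorrelated errors the cross-covariances are all true-score covariance, so they carry over unchanged; only the diagonal terms shrink to ρᵢσᵢ².
True-score variance = [12.8²·0.89 + 9.4²·0.62 + 6.1²·0.85] + 256.61 = 232.229 + 256.61 = 488.839.
Reliability = 488.839 / 546.02 = 0.895.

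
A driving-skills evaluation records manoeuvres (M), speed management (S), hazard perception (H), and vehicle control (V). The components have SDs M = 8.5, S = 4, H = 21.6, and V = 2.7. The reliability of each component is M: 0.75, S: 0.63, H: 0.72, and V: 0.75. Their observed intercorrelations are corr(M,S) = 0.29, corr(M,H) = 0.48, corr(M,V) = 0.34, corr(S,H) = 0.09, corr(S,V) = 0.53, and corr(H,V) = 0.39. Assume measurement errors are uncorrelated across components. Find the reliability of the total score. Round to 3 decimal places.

Var(M+S+H+V) = 8.5² + 4² + 21.6² + 2.7² + 2·[8.5·4·0.29 + 8.5·21.6·0.48 + 8.5·2.7·0.34 + 4·21.6·0.09 + 4·2.7·0.53 + 21.6·2.7·0.39] = 562.1 + 284.072 = 846.172.
With uncorrelated errors the cross-covariances are all true-score covariance, so they carry over unchanged; only the diagonal terms shrink to ρᵢσᵢ².
True-score variance = [8.5²·0.75 + 4²·0.63 + 21.6²·0.72 + 2.7²·0.75] + 284.072 = 405.658 + 284.072 = 689.73.
Reliability = 689.73 / 846.172 = 0.815.

0.815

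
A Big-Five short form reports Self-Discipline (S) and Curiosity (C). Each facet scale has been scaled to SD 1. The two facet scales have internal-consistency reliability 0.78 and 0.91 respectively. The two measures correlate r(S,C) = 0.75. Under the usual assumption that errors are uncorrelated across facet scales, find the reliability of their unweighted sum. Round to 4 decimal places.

Var(S+C) = 2 + 2·[0.75] = 2 + 1.5 = 3.5.
Because errors are independent across components, Cov(Tᵢ,Tⱼ) = Cov(Xᵢ,Xⱼ); the off-diagonal part of the true-score variance is the same as above.
True-score variance = [0.78 + 0.91] + 1.5 = 1.69 + 1.5 = 3.19.
Reliability = 3.19 / 3.5 = 0.9114.

0.9114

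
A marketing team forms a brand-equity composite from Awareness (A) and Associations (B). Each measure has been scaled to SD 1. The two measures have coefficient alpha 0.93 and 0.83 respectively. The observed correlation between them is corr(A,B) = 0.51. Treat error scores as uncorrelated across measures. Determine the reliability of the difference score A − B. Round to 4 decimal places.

Var(A−B) = 1 + 1 − 2·0.51 = 2 − 1.02 = 0.98.
With uncorrelated errors the cross-covariances are all true-score covariance, so they carry over unchanged; only the diagonal terms shrink to ρᵢσᵢ².
True-score variance = [0.93 + 0.83] − 1.02 = 1.76 − 1.02 = 0.74.
Reliability = 0.74 / 0.98 = 0.7551.

0.7551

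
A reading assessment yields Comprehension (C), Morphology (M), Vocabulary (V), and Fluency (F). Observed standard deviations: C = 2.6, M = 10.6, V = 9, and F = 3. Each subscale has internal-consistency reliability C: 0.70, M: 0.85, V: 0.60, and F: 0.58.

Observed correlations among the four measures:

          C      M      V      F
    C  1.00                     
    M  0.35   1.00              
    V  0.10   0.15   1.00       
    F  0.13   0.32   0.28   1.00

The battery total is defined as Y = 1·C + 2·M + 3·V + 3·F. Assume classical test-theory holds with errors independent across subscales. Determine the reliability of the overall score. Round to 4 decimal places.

Var(Y) = 2.6² + 2²·10.6² + 3²·9² + 3²·3² + 2·[2·2.6·10.6·0.35 + 3·2.6·9·0.10 + 3·2.6·3·0.13 + 6·10.6·9·0.15 + 6·10.6·3·0.32 + 9·9·3·0.28] = 1266.2 + 488.62 = 1754.82.
Under uncorrelated errors the observed covariances equal the true-score covariances, so only the own-variance terms attenuate.
True-score variance = [2.6²·0.70 + 2²·10.6²·0.85 + 3²·9²·0.60 + 3²·3²·0.58] + 488.62 = 871.136 + 488.62 = 1359.76.
Reliability = 1359.76 / 1754.82 = 0.7749.

0.7749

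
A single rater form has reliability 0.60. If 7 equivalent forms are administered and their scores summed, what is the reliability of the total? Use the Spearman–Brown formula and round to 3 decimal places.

0.913

ρ_k = kρ / (1 + (k−1)ρ) = 7·0.60 / (1 + 6·0.60) = 4.200 / 4.600 = 0.913.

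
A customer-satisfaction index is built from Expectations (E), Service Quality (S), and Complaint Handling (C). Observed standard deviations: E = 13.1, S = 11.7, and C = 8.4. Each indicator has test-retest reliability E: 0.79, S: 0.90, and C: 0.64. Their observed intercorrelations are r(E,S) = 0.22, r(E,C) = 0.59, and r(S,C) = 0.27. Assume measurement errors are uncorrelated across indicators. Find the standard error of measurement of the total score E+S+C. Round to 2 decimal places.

8.67

Var(total) = 379.06 + 250.357 = 629.417.
True-score variance = 303.931 + 250.357 = 554.288, so reliability = 0.8806.
Error variance = 629.417 − 554.288 = 75.1287; SEM = √75.1287 = 8.67.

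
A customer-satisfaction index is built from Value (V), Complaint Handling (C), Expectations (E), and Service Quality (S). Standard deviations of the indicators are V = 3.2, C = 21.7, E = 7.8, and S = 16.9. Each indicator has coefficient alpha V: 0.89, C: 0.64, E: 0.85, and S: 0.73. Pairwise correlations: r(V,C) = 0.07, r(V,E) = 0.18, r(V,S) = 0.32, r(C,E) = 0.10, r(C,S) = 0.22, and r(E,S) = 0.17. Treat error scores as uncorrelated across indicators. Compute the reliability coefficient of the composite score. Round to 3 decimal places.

Var(V+C+E+S) = 3.2² + 21.7² + 7.8² + 16.9² + 2·[3.2·21.7·0.07 + 3.2·7.8·0.18 + 3.2·16.9·0.32 + 21.7·7.8·0.10 + 21.7·16.9·0.22 + 7.8·16.9·0.17] = 827.58 + 293.35 = 1120.93.
With uncorrelated errors the cross-covariances are all true-score covariance, so they carry over unchanged; only the diagonal terms shrink to ρᵢσᵢ².
True-score variance = [3.2²·0.89 + 21.7²·0.64 + 7.8²·0.85 + 16.9²·0.73] + 293.35 = 570.692 + 293.35 = 864.043.
Reliability = 864.043 / 1120.93 = 0.771.

0.771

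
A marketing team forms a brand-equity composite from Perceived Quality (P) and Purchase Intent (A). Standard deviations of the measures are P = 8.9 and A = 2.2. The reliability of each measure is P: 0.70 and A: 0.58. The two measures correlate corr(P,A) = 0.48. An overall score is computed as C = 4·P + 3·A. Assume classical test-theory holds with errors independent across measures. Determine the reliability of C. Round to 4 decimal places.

0.7406

Var(C) = 4²·8.9² + 3²·2.2² + 2·[12·8.9·2.2·0.48] = 1310.92 + 225.562 = 1536.48.
Under uncorrelated errors the observed covariances equal the true-score covariances, so only the own-variance terms attenuate.
True-score variance = [4²·8.9²·0.70 + 3²·2.2²·0.58] + 225.562 = 912.417 + 225.562 = 1137.98.
Reliability = 1137.98 / 1536.48 = 0.7406.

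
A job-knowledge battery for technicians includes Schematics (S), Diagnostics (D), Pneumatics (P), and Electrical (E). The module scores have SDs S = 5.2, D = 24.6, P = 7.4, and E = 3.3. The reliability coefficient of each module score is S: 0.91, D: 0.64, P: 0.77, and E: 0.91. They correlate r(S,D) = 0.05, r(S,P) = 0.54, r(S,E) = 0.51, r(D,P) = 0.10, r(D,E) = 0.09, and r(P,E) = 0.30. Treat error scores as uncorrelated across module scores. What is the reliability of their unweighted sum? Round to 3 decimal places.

0.720

Var(S+D+P+E) = 5.2² + 24.6² + 7.4² + 3.3² + 2·[5.2·24.6·0.05 + 5.2·7.4·0.54 + 5.2·3.3·0.51 + 24.6·7.4·0.10 + 24.6·3.3·0.09 + 7.4·3.3·0.30] = 697.85 + 137.526 = 835.376.
With uncorrelated errors the cross-covariances are all true-score covariance, so they carry over unchanged; only the diagonal terms shrink to ρᵢσᵢ².
True-score variance = [5.2²·0.91 + 24.6²·0.64 + 7.4²·0.77 + 3.3²·0.91] + 137.526 = 463.984 + 137.526 = 601.51.
Reliability = 601.51 / 835.376 = 0.720.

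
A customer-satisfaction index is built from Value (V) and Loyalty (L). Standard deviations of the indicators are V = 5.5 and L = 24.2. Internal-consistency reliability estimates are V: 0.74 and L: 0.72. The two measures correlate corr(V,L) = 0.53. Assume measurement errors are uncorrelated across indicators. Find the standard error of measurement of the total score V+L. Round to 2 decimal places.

Var(total) = 615.89 + 141.086 = 756.976.
True-score variance = 444.046 + 141.086 = 585.132, so reliability = 0.7730.
Error variance = 756.976 − 585.132 = 171.844; SEM = √171.844 = 13.11.

13.11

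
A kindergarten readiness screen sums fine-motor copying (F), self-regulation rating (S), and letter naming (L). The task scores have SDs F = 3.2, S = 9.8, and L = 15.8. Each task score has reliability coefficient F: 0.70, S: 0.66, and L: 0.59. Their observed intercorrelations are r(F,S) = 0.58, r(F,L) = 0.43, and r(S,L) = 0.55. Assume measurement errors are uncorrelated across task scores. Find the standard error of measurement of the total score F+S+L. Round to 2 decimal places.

11.75

Var(total) = 355.92 + 250.183 = 606.103.
True-score variance = 217.842 + 250.183 = 468.025, so reliability = 0.7722.
Error variance = 606.103 − 468.025 = 138.078; SEM = √138.078 = 11.75.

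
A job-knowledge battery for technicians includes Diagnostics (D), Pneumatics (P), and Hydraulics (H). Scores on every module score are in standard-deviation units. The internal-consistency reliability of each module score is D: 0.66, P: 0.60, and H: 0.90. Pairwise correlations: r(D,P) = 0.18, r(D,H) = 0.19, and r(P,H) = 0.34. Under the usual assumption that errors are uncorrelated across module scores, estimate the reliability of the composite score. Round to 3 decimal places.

Var(D+P+H) = 3 + 2·[0.18 + 0.19 + 0.34] = 3 + 1.42 = 4.42.
Under uncorrelated errors the observed covariances equal the true-score covariances, so only the own-variance terms attenuate.
True-score variance = [0.66 + 0.60 + 0.90] + 1.42 = 2.16 + 1.42 = 3.58.
Reliability = 3.58 / 4.42 = 0.810.

0.810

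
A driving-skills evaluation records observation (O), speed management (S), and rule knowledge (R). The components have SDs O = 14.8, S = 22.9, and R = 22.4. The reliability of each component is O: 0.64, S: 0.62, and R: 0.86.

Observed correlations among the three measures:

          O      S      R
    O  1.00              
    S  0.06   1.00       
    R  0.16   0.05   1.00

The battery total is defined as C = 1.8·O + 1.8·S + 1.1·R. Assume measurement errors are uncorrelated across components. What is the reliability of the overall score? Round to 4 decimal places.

0.7149

Var(C) = 1.8²·14.8² + 1.8²·22.9² + 1.1²·22.4² + 2·[3.24·14.8·22.9·0.06 + 1.98·14.8·22.4·0.16 + 1.98·22.9·22.4·0.05] = 3015.91 + 443.389 = 3459.3.
Under uncorrelated errors the observed covariances equal the true-score covariances, so only the own-variance terms attenuate.
True-score variance = [1.8²·14.8²·0.64 + 1.8²·22.9²·0.62 + 1.1²·22.4²·0.86] + 443.389 = 2029.77 + 443.389 = 2473.16.
Reliability = 2473.16 / 3459.3 = 0.7149.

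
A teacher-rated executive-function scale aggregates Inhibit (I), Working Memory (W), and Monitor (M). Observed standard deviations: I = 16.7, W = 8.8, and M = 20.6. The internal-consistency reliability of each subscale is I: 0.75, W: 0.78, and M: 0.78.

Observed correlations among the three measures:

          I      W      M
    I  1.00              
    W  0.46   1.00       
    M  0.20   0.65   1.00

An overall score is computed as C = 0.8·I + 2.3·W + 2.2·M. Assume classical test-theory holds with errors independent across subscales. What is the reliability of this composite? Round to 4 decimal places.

0.8644

Var(C) = 0.8²·16.7² + 2.3²·8.8² + 2.2²·20.6² + 2·[1.84·16.7·8.8·0.46 + 1.76·16.7·20.6·0.20 + 5.06·8.8·20.6·0.65] = 2642.05 + 1683.42 = 4325.47.
Under uncorrelated errors the observed covariances equal the true-score covariances, so only the own-variance terms attenuate.
True-score variance = [0.8²·16.7²·0.75 + 2.3²·8.8²·0.78 + 2.2²·20.6²·0.78] + 1683.42 = 2055.44 + 1683.42 = 3738.87.
Reliability = 3738.87 / 4325.47 = 0.8644.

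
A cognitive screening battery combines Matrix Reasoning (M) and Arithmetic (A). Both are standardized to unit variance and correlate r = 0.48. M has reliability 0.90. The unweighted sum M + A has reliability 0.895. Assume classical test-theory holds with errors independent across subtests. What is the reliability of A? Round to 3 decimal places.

0.789

Var(M+A) = 2 + 2·0.48 = 2.960.
True-score variance = ρ_M + ρ_A + 2·0.48, so 0.895 = (0.90 + ρ_A + 0.96) / 2.960.
ρ_A = 0.895·2.960 − 0.90 − 0.96 = 0.789.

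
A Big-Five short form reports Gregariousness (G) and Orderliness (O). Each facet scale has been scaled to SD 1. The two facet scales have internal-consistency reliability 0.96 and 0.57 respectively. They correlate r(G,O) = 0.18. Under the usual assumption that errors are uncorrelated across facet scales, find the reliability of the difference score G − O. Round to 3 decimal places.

Var(G−O) = 1 + 1 − 2·0.18 = 2 − 0.36 = 1.64.
Under uncorrelated errors the observed covariances equal the true-score covariances, so only the own-variance terms attenuate.
True-score variance = [0.96 + 0.57] − 0.36 = 1.53 − 0.36 = 1.17.
Reliability = 1.17 / 1.64 = 0.713.

0.713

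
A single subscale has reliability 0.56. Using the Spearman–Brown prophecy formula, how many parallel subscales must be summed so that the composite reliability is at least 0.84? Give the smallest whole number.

k ≥ ρ*(1−ρ₁)/(ρ₁(1−ρ*)) = 0.84·0.44 / (0.56·0.16) = 4.125.
Smallest integer k = 5.

5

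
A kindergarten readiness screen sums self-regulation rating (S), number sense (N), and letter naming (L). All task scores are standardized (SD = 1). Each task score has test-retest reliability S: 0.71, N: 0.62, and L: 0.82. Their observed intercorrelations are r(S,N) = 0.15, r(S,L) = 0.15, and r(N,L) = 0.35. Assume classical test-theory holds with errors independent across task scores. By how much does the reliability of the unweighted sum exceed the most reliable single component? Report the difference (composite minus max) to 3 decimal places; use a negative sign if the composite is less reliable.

-0.018

Var(sum) = 3 + 1.3 = 4.3; true-score variance = 2.15 + 1.3 = 3.45; composite reliability = 0.8023.
Max component reliability = 0.8200.
Difference = 0.8023 − 0.8200 = -0.018.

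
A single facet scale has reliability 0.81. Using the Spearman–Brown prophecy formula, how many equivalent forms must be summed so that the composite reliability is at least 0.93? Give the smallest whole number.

k ≥ ρ*(1−ρ₁)/(ρ₁(1−ρ*)) = 0.93·0.19 / (0.81·0.07) = 3.116.
Smallest integer k = 4.

4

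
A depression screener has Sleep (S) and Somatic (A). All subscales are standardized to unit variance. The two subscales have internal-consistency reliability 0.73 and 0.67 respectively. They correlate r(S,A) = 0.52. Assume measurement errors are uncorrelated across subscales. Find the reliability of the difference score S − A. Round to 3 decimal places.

Var(S−A) = 1 + 1 − 2·0.52 = 2 − 1.04 = 0.96.
With uncorrelated errors the cross-covariances are all true-score covariance, so they carry over unchanged; only the diagonal terms shrink to ρᵢσᵢ².
True-score variance = [0.73 + 0.67] − 1.04 = 1.4 − 1.04 = 0.36.
Reliability = 0.36 / 0.96 = 0.375.

0.375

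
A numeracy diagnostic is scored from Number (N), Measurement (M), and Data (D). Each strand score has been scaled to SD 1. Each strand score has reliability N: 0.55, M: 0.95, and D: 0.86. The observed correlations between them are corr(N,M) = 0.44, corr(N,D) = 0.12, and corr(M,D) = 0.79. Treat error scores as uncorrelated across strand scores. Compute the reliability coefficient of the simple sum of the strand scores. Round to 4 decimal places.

0.8877

Var(N+M+D) = 3 + 2·[0.44 + 0.12 + 0.79] = 3 + 2.7 = 5.7.
Because errors are independent across components, Cov(Tᵢ,Tⱼ) = Cov(Xᵢ,Xⱼ); the off-diagonal part of the true-score variance is the same as above.
True-score variance = [0.55 + 0.95 + 0.86] + 2.7 = 2.36 + 2.7 = 5.06.
Reliability = 5.06 / 5.7 = 0.8877.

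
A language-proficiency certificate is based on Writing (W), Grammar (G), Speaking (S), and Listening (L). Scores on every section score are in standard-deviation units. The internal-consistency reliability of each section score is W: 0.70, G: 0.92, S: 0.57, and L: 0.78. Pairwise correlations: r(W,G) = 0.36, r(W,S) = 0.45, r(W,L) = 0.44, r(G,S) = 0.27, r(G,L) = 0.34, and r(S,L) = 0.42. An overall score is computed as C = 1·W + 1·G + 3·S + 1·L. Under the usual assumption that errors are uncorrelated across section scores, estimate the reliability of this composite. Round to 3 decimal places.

0.788

Var(C) = 1 + 1 + 3² + 1 + 2·[0.36 + 3·0.45 + 0.44 + 3·0.27 + 0.34 + 3·0.42] = 12 + 9.12 = 21.12.
Under uncorrelated errors the observed covariances equal the true-score covariances, so only the own-variance terms attenuate.
True-score variance = [0.70 + 0.92 + 3²·0.57 + 0.78] + 9.12 = 7.53 + 9.12 = 16.65.
Reliability = 16.65 / 21.12 = 0.788.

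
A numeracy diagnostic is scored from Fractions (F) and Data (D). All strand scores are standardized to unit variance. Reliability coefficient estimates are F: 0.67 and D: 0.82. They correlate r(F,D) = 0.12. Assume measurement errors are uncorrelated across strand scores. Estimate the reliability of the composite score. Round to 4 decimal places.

0.7723

Var(F+D) = 2 + 2·[0.12] = 2 + 0.24 = 2.24.
With uncorrelated errors the cross-covariances are all true-score covariance, so they carry over unchanged; only the diagonal terms shrink to ρᵢσᵢ².
True-score variance = [0.67 + 0.82] + 0.24 = 1.49 + 0.24 = 1.73.
Reliability = 1.73 / 2.24 = 0.7723.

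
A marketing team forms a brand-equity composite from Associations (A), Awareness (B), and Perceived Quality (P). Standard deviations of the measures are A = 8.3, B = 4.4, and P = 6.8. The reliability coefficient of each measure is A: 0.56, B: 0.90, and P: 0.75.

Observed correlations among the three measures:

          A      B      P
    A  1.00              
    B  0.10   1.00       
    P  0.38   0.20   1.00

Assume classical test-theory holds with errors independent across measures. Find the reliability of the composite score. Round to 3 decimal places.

0.777

Var(A+B+P) = 8.3² + 4.4² + 6.8² + 2·[8.3·4.4·0.10 + 8.3·6.8·0.38 + 4.4·6.8·0.20] = 134.49 + 62.1664 = 196.656.
With uncorrelated errors the cross-covariances are all true-score covariance, so they carry over unchanged; only the diagonal terms shrink to ρᵢσᵢ².
True-score variance = [8.3²·0.56 + 4.4²·0.90 + 6.8²·0.75] + 62.1664 = 90.6824 + 62.1664 = 152.849.
Reliability = 152.849 / 196.656 = 0.777.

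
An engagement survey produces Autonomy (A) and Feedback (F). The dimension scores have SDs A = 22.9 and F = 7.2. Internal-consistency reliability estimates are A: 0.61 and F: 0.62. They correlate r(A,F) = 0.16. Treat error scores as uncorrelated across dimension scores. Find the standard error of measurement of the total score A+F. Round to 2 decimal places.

14.97

Var(total) = 576.25 + 52.7616 = 629.012.
True-score variance = 352.031 + 52.7616 = 404.792, so reliability = 0.6435.
Error variance = 629.012 − 404.792 = 224.219; SEM = √224.219 = 14.97.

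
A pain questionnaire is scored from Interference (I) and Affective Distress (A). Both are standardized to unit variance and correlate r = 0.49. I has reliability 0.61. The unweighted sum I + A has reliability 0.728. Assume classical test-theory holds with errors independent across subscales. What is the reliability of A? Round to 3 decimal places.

0.579

Var(I+A) = 2 + 2·0.49 = 2.980.
True-score variance = ρ_I + ρ_A + 2·0.49, so 0.728 = (0.61 + ρ_A + 0.98) / 2.980.
ρ_A = 0.728·2.980 − 0.61 − 0.98 = 0.579.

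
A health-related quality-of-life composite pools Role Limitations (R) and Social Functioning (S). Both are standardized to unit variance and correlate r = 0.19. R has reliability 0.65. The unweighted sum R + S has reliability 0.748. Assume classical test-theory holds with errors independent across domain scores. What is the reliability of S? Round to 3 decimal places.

Var(R+S) = 2 + 2·0.19 = 2.380.
True-score variance = ρ_R + ρ_S + 2·0.19, so 0.748 = (0.65 + ρ_S + 0.38) / 2.380.
ρ_S = 0.748·2.380 − 0.65 − 0.38 = 0.750.

0.750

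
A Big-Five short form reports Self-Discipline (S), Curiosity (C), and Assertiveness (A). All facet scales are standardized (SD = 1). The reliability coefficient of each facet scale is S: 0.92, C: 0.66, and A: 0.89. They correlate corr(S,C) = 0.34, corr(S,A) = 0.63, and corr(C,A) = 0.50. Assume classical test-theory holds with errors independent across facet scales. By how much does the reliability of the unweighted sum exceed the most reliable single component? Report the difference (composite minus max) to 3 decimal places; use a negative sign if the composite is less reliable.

-0.009

Var(sum) = 3 + 2.94 = 5.94; true-score variance = 2.47 + 2.94 = 5.41; composite reliability = 0.9108.
Max component reliability = 0.9200.
Difference = 0.9108 − 0.9200 = -0.009.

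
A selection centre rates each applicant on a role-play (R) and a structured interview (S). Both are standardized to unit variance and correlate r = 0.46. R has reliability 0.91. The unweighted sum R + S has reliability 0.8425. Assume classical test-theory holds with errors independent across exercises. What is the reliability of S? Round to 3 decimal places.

0.630

Var(R+S) = 2 + 2·0.46 = 2.920.
True-score variance = ρ_R + ρ_S + 2·0.46, so 0.8425 = (0.91 + ρ_S + 0.92) / 2.920.
ρ_S = 0.8425·2.920 − 0.91 − 0.92 = 0.630.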